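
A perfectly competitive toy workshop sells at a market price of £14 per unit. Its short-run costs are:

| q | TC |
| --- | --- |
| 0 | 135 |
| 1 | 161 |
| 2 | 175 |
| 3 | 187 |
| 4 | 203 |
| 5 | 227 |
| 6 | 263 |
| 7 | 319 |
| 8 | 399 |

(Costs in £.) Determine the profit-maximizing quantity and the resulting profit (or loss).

q = 0 (shut down); profit = -£135

Compute π = P·q − TC at each output: q=0: -135; q=1: -147; q=2: -147; q=3: -145; q=4: -147; q=5: -157; q=6: -179; q=7: -221; q=8: -287.
Profit is highest at q = 0. Equivalently, the lowest AVC in the table is 68/4 ≈ £17 at q = 4, and P = £14 falls below it — price never covers variable cost, so the firm shuts down and loses only its fixed cost.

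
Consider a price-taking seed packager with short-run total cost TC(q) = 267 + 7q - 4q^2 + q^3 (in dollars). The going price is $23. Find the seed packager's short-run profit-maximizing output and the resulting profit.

AVC = 7 - 4q + q^2; min AVC = $3 at q = 2. Since P = $23 ≥ min AVC, the firm produces.
MC = 7 - 8q + 3q^2. Setting P = MC and taking the root on the rising branch gives q* = 4.
TR = 23·4 = 92. TC = 267 + 28 = 295. Profit = 92 − 295 = -$203.
Shutting down would mean losing the fixed cost of $267, so operating at a loss of $203 is better by $64.

Profit = -$203 at q = 4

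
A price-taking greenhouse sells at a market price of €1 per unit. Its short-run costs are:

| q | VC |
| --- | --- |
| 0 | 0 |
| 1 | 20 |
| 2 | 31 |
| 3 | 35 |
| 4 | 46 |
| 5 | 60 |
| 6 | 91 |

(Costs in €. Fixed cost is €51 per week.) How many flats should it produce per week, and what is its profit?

q = 0 (shut down); profit = -€51

Profit at each row (π = 1q − TC): q=0: -51; q=1: -70; q=2: -80; q=3: -83; q=4: -93; q=5: -106; q=6: -136.
Profit is highest at q = 0. Equivalently, the lowest AVC in the table is 46/4 ≈ €11.50 at q = 4, and P = €1 falls below it — price never covers variable cost, so the firm shuts down and loses only its fixed cost.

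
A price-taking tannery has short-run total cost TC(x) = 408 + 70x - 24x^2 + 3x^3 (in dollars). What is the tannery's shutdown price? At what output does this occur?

$22 per unit, at x = 4

The firm shuts down when price falls below the minimum of average variable cost. AVC = VC/x = 70 - 24x + 3x^2.
dAVC/dx = -24 + 6x = 0 gives x = 4. min AVC = 70 - 24·4 + 3·4^2 = 22.
So the shutdown price is $22.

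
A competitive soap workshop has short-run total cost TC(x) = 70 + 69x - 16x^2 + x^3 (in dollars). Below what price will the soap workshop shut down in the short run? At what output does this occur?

Short-run supply begins at min AVC. From VC = 69x - 16x^2 + x^3, AVC = 69 - 16x + x^2.
At the minimum of AVC, MC = AVC. MC = 69 - 32x + 3x^2; setting MC = AVC gives 2x^2 - 16x = 0, so x = 8. min AVC = 5.
For P < $5 the firm produces nothing.

$5 per unit, at x = 8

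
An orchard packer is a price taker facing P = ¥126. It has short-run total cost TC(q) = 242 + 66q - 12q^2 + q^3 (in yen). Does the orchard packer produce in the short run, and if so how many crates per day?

From TC, MC = TC'(q) = 66 - 24q + 3q^2 and AVC = VC/q = 66 - 12q + q^2.
AVC hits its minimum where MC = AVC, at q = 6, giving min AVC = 66 - 12·6 + 6^2 = ¥30.
P = ¥126 exceeds min AVC = ¥30, so the firm stays open.
Solving P = MC: -60 - 24q + 3q^2 = 0 ⇒ q = -2 or 10. On the upward-sloping branch, q* = 10.
Check: AVC at q = 10 is ¥46 ≤ P, so revenue covers variable cost.
Profit = P·q − TC = 126·10 − 702 = ¥558.

Produce at q = 10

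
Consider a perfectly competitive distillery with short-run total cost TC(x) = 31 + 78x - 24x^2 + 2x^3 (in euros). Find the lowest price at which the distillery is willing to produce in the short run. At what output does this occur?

The firm shuts down when price falls below the minimum of average variable cost. AVC = VC/x = 78 - 24x + 2x^2.
dAVC/dx = -24 + 4x = 0 gives x = 6. min AVC = 78 - 24·6 + 2·6^2 = 6.
The firm shuts down for any P below €6.

€6 per unit, at x = 6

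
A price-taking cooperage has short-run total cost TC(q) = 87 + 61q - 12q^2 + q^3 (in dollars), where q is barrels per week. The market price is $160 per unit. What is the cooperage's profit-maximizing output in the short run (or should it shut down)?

Produce at q = 11

Strip out fixed cost: VC = 61q - 12q^2 + q^3. Then AVC = 61 - 12q + q^2 and MC = 61 - 24q + 3q^2.
AVC hits its minimum where MC = AVC, at q = 6, giving min AVC = 61 - 12·6 + 6^2 = $25.
Since P = $160 ≥ min AVC = $25, price covers variable cost and the firm should produce.
Set P = MC: 160 = 61 - 24q + 3q^2 → -99 - 24q + 3q^2 = 0. The roots are q = -3 and q = 11; the profit-maximizing output is on the rising part of MC, so q* = 11.
Check: AVC at q = 11 is $50 ≤ P, so revenue covers variable cost.
Profit = P·q − TC = 160·11 − 637 = $1123.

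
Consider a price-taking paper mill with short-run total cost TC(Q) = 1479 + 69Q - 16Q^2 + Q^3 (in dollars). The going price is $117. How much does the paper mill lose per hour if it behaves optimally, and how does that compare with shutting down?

AVC = 69 - 16Q + Q^2 has its minimum $5 at Q = 8; price $117 clears that bar, so the firm operates.
MC = 69 - 32Q + 3Q^2. Setting P = MC and taking the root on the rising branch gives Q* = 12.
TR = 117·12 = 1404. TC = 1479 + 252 = 1731. Profit = 1404 − 1731 = -$327.
Shutting down would mean losing the fixed cost of $1479, so operating at a loss of $327 is better by $1152.

Profit = -$327 at Q = 12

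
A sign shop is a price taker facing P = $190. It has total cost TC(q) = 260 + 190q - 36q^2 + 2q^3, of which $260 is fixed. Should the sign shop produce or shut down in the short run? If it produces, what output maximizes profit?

Produce at q = 12

From TC, MC = TC'(q) = 190 - 72q + 6q^2 and AVC = VC/q = 190 - 36q + 2q^2.
AVC is minimized where dAVC/dq = -36 + 4q = 0, at q = 9; min AVC = 190 - 36·9 + 2·9^2 = $28.
Since P = $190 ≥ min AVC = $28, price covers variable cost and the firm should produce.
Solving P = MC: -72q + 6q^2 = 0 ⇒ q = 0 or 12. On the upward-sloping branch, q* = 12.
Check: AVC at q = 12 is $46 ≤ P, so revenue covers variable cost.
Profit = P·q − TC = 190·12 − 812 = $1468.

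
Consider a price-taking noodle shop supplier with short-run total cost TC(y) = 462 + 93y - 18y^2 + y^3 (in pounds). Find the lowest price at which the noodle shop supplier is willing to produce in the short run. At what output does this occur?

£12 per unit, at y = 9

The shutdown price is the minimum of AVC. VC = 93y - 18y^2 + y^3, so AVC = 93 - 18y + y^2.
dAVC/dy = -18 + 2y = 0 gives y = 9. min AVC = 93 - 18·9 + 9^2 = 12.
So the shutdown price is £12.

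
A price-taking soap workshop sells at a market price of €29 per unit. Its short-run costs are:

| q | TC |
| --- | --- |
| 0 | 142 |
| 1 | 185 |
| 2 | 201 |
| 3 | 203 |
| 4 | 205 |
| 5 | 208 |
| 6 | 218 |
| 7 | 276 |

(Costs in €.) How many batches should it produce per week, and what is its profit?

q = 6; profit = -€44

Profit at each row (π = 29q − TC): q=0: -142; q=1: -156; q=2: -143; q=3: -116; q=4: -89; q=5: -63; q=6: -44; q=7: -73.
Profit is maximized at q = 6. AVC there is 76/6 = €12.67 ≤ P, so producing beats shutting down (which would give -€142).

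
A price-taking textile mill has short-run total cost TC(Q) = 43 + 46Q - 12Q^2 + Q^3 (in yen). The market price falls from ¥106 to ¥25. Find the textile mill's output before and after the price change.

MC = 46 - 24Q + 3Q^2; the shutdown threshold is min AVC = ¥10 (at Q = 6).
At P = ¥106 ≥ min AVC, set P = MC on the rising branch: Q = 10.
At P = ¥25 ≥ min AVC, set P = MC: Q = 7. The firm stays open but cuts output.

Output falls from 10 to 7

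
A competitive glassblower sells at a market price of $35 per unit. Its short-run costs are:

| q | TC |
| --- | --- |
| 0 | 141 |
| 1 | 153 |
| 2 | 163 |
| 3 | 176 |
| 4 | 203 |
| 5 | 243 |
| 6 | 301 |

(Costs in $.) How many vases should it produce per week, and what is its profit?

Compute π = P·q − TC at each output: q=0: -141; q=1: -118; q=2: -93; q=3: -71; q=4: -63; q=5: -68; q=6: -91.
Profit is maximized at q = 4. AVC there is 62/4 = $15.50 ≤ P, so producing beats shutting down (which would give -$141).

q = 4; profit = -$63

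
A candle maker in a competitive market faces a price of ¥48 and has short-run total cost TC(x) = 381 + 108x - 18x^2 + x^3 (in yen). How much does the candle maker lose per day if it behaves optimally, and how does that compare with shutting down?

Profit = -¥181 at x = 10

AVC = 108 - 18x + x^2 has its minimum ¥27 at x = 9; price ¥48 clears that bar, so the firm operates.
MC = 108 - 36x + 3x^2. Setting P = MC and taking the root on the rising branch gives x* = 10.
TR = 48·10 = 480. TC = 381 + 280 = 661. Profit = 480 − 661 = -¥181.
By producing, the firm covers all variable cost plus ¥200 of fixed cost; shutting down would lose the full ¥381.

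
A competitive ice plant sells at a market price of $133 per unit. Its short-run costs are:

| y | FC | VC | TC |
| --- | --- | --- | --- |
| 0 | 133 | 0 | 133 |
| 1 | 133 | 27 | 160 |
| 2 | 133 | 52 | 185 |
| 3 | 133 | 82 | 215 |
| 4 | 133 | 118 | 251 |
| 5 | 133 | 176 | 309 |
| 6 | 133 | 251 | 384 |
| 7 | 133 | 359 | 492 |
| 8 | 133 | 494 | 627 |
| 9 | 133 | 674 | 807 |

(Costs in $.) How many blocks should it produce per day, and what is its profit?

y = 7; profit = $439

Tabulate TR − TC: y=0: -133; y=1: -27; y=2: 81; y=3: 184; y=4: 281; y=5: 356; y=6: 414; y=7: 439; y=8: 437; y=9: 390.
Profit is maximized at y = 7. AVC there is 359/7 = $51.29 ≤ P, so producing beats shutting down (which would give -$133).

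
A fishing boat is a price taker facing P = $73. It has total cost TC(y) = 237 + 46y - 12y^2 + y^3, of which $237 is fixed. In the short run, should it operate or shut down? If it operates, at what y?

Variable cost is VC = 46y - 12y^2 + y^3, so AVC = VC/y = 46 - 12y + y^2 and MC = dTC/dy = 46 - 24y + 3y^2.
The AVC parabola has its vertex at y = 12/2 = 6, where AVC = 46 - 12·6 + 6^2 = $10.
P = $73 exceeds min AVC = $10, so the firm stays open.
P = MC gives -27 - 24y + 3y^2 = 0, with roots -1 and 9. Take the larger (rising MC): y* = 9.
Check: AVC at y = 9 is $19 ≤ P, so revenue covers variable cost.
Profit = P·y − TC = 73·9 − 408 = $249.

Produce at y = 9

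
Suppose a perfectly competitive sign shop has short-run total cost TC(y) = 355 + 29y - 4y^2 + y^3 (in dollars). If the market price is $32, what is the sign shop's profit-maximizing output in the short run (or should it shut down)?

Variable cost is VC = 29y - 4y^2 + y^3, so AVC = VC/y = 29 - 4y + y^2 and MC = dTC/dy = 29 - 8y + 3y^2.
AVC is minimized where dAVC/dy = -4 + 2y = 0, at y = 2; min AVC = 29 - 4·2 + 2^2 = $25.
P = $32 exceeds min AVC = $25, so the firm stays open.
Set P = MC: 32 = 29 - 8y + 3y^2 → -3 - 8y + 3y^2 = 0. The roots are y = -1/3 and y = 3; the profit-maximizing output is on the rising part of MC, so y* = 3.
Check: AVC at y = 3 is $26 ≤ P, so revenue covers variable cost.
Profit = P·y − TC = 32·3 − 433 = -$337, a loss, but smaller than the $355 fixed cost the firm would lose by shutting down.

Produce at y = 3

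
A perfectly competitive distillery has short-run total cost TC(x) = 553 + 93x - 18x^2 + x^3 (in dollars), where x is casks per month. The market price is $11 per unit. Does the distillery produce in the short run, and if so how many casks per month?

Shut down

Strip out fixed cost: VC = 93x - 18x^2 + x^3. Then AVC = 93 - 18x + x^2 and MC = 93 - 36x + 3x^2.
AVC hits its minimum where MC = AVC, at x = 9, giving min AVC = 93 - 18·9 + 9^2 = $12.
Since P = $11 < min AVC = $12, price fails to cover variable cost at any output.
Best response: produce nothing and absorb the $553 fixed cost.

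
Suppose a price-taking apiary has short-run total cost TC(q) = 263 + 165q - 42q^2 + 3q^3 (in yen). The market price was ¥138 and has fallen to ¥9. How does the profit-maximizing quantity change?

MC = 165 - 84q + 9q^2; the shutdown threshold is min AVC = ¥18 (at q = 7).
With P = ¥138 above the shutdown price, P = MC gives q = 9.
At P = ¥9 < min AVC = ¥18, price no longer covers variable cost at any output, so the firm shuts down: q = 0.

Output falls from 9 to 0 (the firm shuts down)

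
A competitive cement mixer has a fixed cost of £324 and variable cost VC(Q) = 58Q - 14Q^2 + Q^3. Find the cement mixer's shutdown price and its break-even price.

Shutdown price = £9; break-even price = £49

Shutdown price = min AVC. AVC = 58 - 14Q + Q^2, with vertex at Q = 7 and minimum £9.
ATC = 324/Q + 58 - 14Q + Q^2. Setting dATC/dQ = −324/Q^2 − 14 + 2Q = 0 gives Q = 9 (since 2·9^3 − 14·9^2 = 324).
min ATC = 324/9 + 58 − 14·9 + 9^2 = £49. That is the break-even price.
For £9 ≤ P < £49 the firm produces at a loss; below £9 it shuts down.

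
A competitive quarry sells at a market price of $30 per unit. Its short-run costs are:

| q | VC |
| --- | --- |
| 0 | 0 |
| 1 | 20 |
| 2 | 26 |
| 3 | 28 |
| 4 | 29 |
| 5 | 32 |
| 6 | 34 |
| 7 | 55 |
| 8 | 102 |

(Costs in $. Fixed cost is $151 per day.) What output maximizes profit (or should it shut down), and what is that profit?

Compute π = P·q − TC at each output: q=0: -151; q=1: -141; q=2: -117; q=3: -89; q=4: -60; q=5: -33; q=6: -5; q=7: 4; q=8: -13.
Profit is maximized at q = 7. AVC there is 55/7 = $7.86 ≤ P, so producing beats shutting down (which would give -$151).

q = 7; profit = $4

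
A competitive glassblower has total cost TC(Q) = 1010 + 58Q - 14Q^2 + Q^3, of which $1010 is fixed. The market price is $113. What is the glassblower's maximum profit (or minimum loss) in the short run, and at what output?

AVC = 58 - 14Q + Q^2; min AVC = $9 at Q = 7. Since P = $113 ≥ min AVC, the firm produces.
MC = 58 - 28Q + 3Q^2. Setting P = MC and taking the root on the rising branch gives Q* = 11.
TR = 113·11 = 1243. TC = 1010 + 275 = 1285. Profit = 1243 − 1285 = -$42.
That loss of $42 beats the $1010 the firm would lose by shutting down; producing recovers $968 of fixed cost.

Profit = -$42 at Q = 11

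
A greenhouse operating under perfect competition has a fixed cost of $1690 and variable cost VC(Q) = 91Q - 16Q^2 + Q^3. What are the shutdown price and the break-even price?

Shutdown price = $27; break-even price = $182

Shutdown price = min AVC. AVC = 91 - 16Q + Q^2, with vertex at Q = 8 and minimum $27.
ATC = 1690/Q + 91 - 16Q + Q^2. Setting dATC/dQ = −1690/Q^2 − 16 + 2Q = 0 gives Q = 13 (since 2·13^3 − 16·13^2 = 1690).
min ATC = 1690/13 + 91 − 16·13 + 13^2 = $182. That is the break-even price.
Between these two prices the firm operates at a loss; above $182 it earns a profit.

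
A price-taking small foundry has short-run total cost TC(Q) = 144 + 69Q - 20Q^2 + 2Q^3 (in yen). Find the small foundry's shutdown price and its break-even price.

Shutdown price = ¥19; break-even price = ¥45

Shutdown price = min AVC. AVC = 69 - 20Q + 2Q^2, with vertex at Q = 5 and minimum ¥19.
ATC = 144/Q + 69 - 20Q + 2Q^2. Setting dATC/dQ = −144/Q^2 − 20 + 4Q = 0 gives Q = 6 (since 4·6^3 − 20·6^2 = 144).
min ATC = 144/6 + 69 − 20·6 + 2·6^2 = ¥45. That is the break-even price.
Between these two prices the firm operates at a loss; above ¥45 it earns a profit.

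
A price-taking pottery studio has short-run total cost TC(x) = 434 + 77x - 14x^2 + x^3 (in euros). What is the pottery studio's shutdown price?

The shutdown price is the minimum of AVC. VC = 77x - 14x^2 + x^3, so AVC = 77 - 14x + x^2.
At the minimum of AVC, MC = AVC. MC = 77 - 28x + 3x^2; setting MC = AVC gives 2x^2 - 14x = 0, so x = 7. min AVC = 28.
The firm shuts down for any P below €28.

€28 per unit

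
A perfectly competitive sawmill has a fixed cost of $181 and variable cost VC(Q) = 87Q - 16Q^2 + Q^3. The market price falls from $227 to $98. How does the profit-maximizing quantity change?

Output falls from 14 to 11

MC = 87 - 32Q + 3Q^2; the shutdown threshold is min AVC = $23 (at Q = 8).
At P = $227 ≥ min AVC, set P = MC on the rising branch: Q = 14.
At P = $98 ≥ min AVC, set P = MC: Q = 11. The firm stays open but cuts output.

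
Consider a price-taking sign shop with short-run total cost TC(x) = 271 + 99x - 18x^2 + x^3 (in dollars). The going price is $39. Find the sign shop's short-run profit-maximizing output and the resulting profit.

AVC = 99 - 18x + x^2; min AVC = $18 at x = 9. Since P = $39 ≥ min AVC, the firm produces.
MC = 99 - 36x + 3x^2. Setting P = MC and taking the root on the rising branch gives x* = 10.
TR = 39·10 = 390. TC = 271 + 190 = 461. Profit = 390 − 461 = -$71.
That loss of $71 beats the $271 the firm would lose by shutting down; producing recovers $200 of fixed cost.

Profit = -$71 at x = 10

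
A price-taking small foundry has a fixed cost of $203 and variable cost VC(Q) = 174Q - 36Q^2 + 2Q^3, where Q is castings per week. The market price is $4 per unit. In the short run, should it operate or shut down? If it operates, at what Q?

Shut down

Variable cost is VC = 174Q - 36Q^2 + 2Q^3, so AVC = VC/Q = 174 - 36Q + 2Q^2 and MC = dTC/dQ = 174 - 72Q + 6Q^2.
AVC is minimized where dAVC/dQ = -36 + 4Q = 0, at Q = 9; min AVC = 174 - 36·9 + 2·9^2 = $12.
With P < min AVC ($4 < $12), every unit sold adds to the loss.
Best response: produce nothing and absorb the $203 fixed cost.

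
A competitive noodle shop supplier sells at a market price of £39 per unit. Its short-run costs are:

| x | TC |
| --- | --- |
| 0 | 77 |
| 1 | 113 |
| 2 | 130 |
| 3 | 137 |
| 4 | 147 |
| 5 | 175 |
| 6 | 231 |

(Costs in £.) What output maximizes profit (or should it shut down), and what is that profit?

Compute π = P·x − TC at each output: x=0: -77; x=1: -74; x=2: -52; x=3: -20; x=4: 9; x=5: 20; x=6: 3.
Profit is maximized at x = 5. AVC there is 98/5 = £19.60 ≤ P, so producing beats shutting down (which would give -£77).

x = 5; profit = £20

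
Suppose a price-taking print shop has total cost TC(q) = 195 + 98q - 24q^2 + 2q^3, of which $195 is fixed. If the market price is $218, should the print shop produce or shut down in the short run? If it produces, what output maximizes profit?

Variable cost is VC = 98q - 24q^2 + 2q^3, so AVC = VC/q = 98 - 24q + 2q^2 and MC = dTC/dq = 98 - 48q + 6q^2.
AVC is minimized where dAVC/dq = -24 + 4q = 0, at q = 6; min AVC = 98 - 24·6 + 2·6^2 = $26.
Since P = $218 ≥ min AVC = $26, price covers variable cost and the firm should produce.
Solving P = MC: -120 - 48q + 6q^2 = 0 ⇒ q = -2 or 10. On the upward-sloping branch, q* = 10.
Check: AVC at q = 10 is $58 ≤ P, so revenue covers variable cost.
Profit = P·q − TC = 218·10 − 775 = $1405.

Produce at q = 10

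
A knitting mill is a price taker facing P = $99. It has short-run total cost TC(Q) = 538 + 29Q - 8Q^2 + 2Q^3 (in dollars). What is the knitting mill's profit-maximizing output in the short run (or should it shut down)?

Produce at Q = 5

Variable cost is VC = 29Q - 8Q^2 + 2Q^3, so AVC = VC/Q = 29 - 8Q + 2Q^2 and MC = dTC/dQ = 29 - 16Q + 6Q^2.
AVC hits its minimum where MC = AVC, at Q = 2, giving min AVC = 29 - 8·2 + 2·2^2 = $21.
Since P = $99 ≥ min AVC = $21, price covers variable cost and the firm should produce.
Solving P = MC: -70 - 16Q + 6Q^2 = 0 ⇒ Q = -7/3 or 5. On the upward-sloping branch, Q* = 5.
Check: AVC at Q = 5 is $39 ≤ P, so revenue covers variable cost.
Profit = P·Q − TC = 99·5 − 733 = -$238, a loss, but smaller than the $538 fixed cost the firm would lose by shutting down.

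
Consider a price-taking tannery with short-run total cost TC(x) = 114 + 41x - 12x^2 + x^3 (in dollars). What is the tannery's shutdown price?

$5 per unit

Short-run supply begins at min AVC. From VC = 41x - 12x^2 + x^3, AVC = 41 - 12x + x^2.
dAVC/dx = -12 + 2x = 0 gives x = 6. min AVC = 41 - 12·6 + 6^2 = 5.
So the shutdown price is $5.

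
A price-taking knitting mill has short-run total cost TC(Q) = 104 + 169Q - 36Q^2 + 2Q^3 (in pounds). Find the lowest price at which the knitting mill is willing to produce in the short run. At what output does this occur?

£7 per unit, at Q = 9

The shutdown price is the minimum of AVC. VC = 169Q - 36Q^2 + 2Q^3, so AVC = 169 - 36Q + 2Q^2.
At the minimum of AVC, MC = AVC. MC = 169 - 72Q + 6Q^2; setting MC = AVC gives 4Q^2 - 36Q = 0, so Q = 9. min AVC = 7.
The firm shuts down for any P below £7.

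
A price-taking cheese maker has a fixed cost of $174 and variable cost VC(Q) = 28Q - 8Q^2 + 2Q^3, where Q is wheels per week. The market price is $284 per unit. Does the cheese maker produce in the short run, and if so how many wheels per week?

Strip out fixed cost: VC = 28Q - 8Q^2 + 2Q^3. Then AVC = 28 - 8Q + 2Q^2 and MC = 28 - 16Q + 6Q^2.
AVC is minimized where dAVC/dQ = -8 + 4Q = 0, at Q = 2; min AVC = 28 - 8·2 + 2·2^2 = $20.
P = $284 exceeds min AVC = $20, so the firm stays open.
P = MC gives -256 - 16Q + 6Q^2 = 0, with roots -16/3 and 8. Take the larger (rising MC): Q* = 8.
Check: AVC at Q = 8 is $92 ≤ P, so revenue covers variable cost.
Profit = P·Q − TC = 284·8 − 910 = $1362.

Produce at Q = 8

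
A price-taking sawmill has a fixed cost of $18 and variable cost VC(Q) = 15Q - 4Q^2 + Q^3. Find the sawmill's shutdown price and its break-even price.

Shutdown price = min AVC. AVC = 15 - 4Q + Q^2, with vertex at Q = 2 and minimum $11.
ATC = 18/Q + 15 - 4Q + Q^2. Setting dATC/dQ = −18/Q^2 − 4 + 2Q = 0 gives Q = 3 (since 2·3^3 − 4·3^2 = 18).
min ATC = 18/3 + 15 − 4·3 + 3^2 = $18. That is the break-even price.
For $11 ≤ P < $18 the firm produces at a loss; below $11 it shuts down.

Shutdown price = $11; break-even price = $18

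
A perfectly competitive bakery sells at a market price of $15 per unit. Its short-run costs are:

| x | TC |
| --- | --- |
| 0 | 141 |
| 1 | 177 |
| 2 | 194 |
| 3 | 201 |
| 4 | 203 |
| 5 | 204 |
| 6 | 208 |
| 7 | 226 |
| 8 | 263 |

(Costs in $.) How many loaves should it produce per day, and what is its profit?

x = 6; profit = -$118

Profit at each row (π = 15x − TC): x=0: -141; x=1: -162; x=2: -164; x=3: -156; x=4: -143; x=5: -129; x=6: -118; x=7: -121; x=8: -143.
Profit is maximized at x = 6. AVC there is 67/6 = $11.17 ≤ P, so producing beats shutting down (which would give -$141).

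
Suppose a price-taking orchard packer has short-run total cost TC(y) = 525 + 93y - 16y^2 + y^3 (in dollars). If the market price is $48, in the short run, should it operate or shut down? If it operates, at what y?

Produce at y = 9

Variable cost is VC = 93y - 16y^2 + y^3, so AVC = VC/y = 93 - 16y + y^2 and MC = dTC/dy = 93 - 32y + 3y^2.
AVC is minimized where dAVC/dy = -16 + 2y = 0, at y = 8; min AVC = 93 - 16·8 + 8^2 = $29.
P = $48 exceeds min AVC = $29, so the firm stays open.
Set P = MC: 48 = 93 - 32y + 3y^2 → 45 - 32y + 3y^2 = 0. The roots are y = 5/3 and y = 9; the profit-maximizing output is on the rising part of MC, so y* = 9.
Check: AVC at y = 9 is $30 ≤ P, so revenue covers variable cost.
Profit = P·y − TC = 48·9 − 795 = -$363, a loss, but smaller than the $525 fixed cost the firm would lose by shutting down.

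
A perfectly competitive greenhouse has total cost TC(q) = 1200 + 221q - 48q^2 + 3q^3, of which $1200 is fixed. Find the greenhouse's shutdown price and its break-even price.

Shutdown price = $29; break-even price = $161

Shutdown price = min AVC. AVC = 221 - 48q + 3q^2, with vertex at q = 8 and minimum $29.
ATC = 1200/q + 221 - 48q + 3q^2. Setting dATC/dq = −1200/q^2 − 48 + 6q = 0 gives q = 10 (since 6·10^3 − 48·10^2 = 1200).
min ATC = 1200/10 + 221 − 48·10 + 3·10^2 = $161. That is the break-even price.
Between these two prices the firm operates at a loss; above $161 it earns a profit.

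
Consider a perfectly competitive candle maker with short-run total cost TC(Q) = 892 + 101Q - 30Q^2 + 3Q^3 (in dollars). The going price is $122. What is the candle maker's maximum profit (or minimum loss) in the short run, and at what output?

Profit = -$304 at Q = 7

AVC = 101 - 30Q + 3Q^2 has its minimum $26 at Q = 5; price $122 clears that bar, so the firm operates.
With MC = 101 - 60Q + 9Q^2, P = MC on the upward-sloping part at Q* = 7.
TR = 122·7 = 854. TC = 892 + 266 = 1158. Profit = 854 − 1158 = -$304.
That loss of $304 beats the $892 the firm would lose by shutting down; producing recovers $588 of fixed cost.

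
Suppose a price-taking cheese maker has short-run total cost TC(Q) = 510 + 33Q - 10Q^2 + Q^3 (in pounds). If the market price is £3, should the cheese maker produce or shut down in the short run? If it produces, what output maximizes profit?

Shut down

From TC, MC = TC'(Q) = 33 - 20Q + 3Q^2 and AVC = VC/Q = 33 - 10Q + Q^2.
The AVC parabola has its vertex at Q = 10/2 = 5, where AVC = 33 - 10·5 + 5^2 = £8.
With P < min AVC (£3 < £8), every unit sold adds to the loss.
The firm minimizes its loss by shutting down and losing only its fixed cost of £510.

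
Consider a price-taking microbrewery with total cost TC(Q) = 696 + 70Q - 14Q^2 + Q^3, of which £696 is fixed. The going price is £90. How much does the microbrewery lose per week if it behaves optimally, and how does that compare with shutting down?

Profit = -£96 at Q = 10

AVC = 70 - 14Q + Q^2; min AVC = £21 at Q = 7. Since P = £90 ≥ min AVC, the firm produces.
With MC = 70 - 28Q + 3Q^2, P = MC on the upward-sloping part at Q* = 10.
TR = 90·10 = 900. TC = 696 + 300 = 996. Profit = 900 − 996 = -£96.
By producing, the firm covers all variable cost plus £600 of fixed cost; shutting down would lose the full £696.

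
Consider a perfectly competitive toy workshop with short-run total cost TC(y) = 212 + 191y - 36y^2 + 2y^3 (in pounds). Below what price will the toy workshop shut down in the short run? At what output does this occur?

The firm shuts down when price falls below the minimum of average variable cost. AVC = VC/y = 191 - 36y + 2y^2.
dAVC/dy = -36 + 4y = 0 gives y = 9. min AVC = 191 - 36·9 + 2·9^2 = 29.
So the shutdown price is £29.

£29 per unit, at y = 9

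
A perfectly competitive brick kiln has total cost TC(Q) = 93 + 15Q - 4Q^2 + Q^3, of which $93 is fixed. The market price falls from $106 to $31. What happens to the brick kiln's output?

Output falls from 7 to 4

MC = 15 - 8Q + 3Q^2; the shutdown threshold is min AVC = $11 (at Q = 2).
With P = $106 above the shutdown price, P = MC gives Q = 7.
At P = $31 ≥ min AVC, set P = MC: Q = 4. The firm stays open but cuts output.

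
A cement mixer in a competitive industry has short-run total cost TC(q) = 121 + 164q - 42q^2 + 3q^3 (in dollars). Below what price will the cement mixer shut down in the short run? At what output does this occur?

The firm shuts down when price falls below the minimum of average variable cost. AVC = VC/q = 164 - 42q + 3q^2.
At the minimum of AVC, MC = AVC. MC = 164 - 84q + 9q^2; setting MC = AVC gives 6q^2 - 42q = 0, so q = 7. min AVC = 17.
The firm shuts down for any P below $17.

$17 per unit, at q = 7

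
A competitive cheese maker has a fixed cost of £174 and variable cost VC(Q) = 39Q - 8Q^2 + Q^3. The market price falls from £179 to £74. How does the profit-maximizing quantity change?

Output falls from 10 to 7

AVC = 39 - 8Q + Q^2, minimized at Q = 4 where min AVC = £23. MC = 39 - 16Q + 3Q^2.
At P = £179 ≥ min AVC, set P = MC on the rising branch: Q = 10.
At P = £74 ≥ min AVC, set P = MC: Q = 7. The firm stays open but cuts output.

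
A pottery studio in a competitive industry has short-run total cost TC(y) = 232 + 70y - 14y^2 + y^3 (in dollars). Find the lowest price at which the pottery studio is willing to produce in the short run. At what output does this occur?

$21 per unit, at y = 7

Short-run supply begins at min AVC. From VC = 70y - 14y^2 + y^3, AVC = 70 - 14y + y^2.
dAVC/dy = -14 + 2y = 0 gives y = 7. min AVC = 70 - 14·7 + 7^2 = 21.
For P < $21 the firm produces nothing.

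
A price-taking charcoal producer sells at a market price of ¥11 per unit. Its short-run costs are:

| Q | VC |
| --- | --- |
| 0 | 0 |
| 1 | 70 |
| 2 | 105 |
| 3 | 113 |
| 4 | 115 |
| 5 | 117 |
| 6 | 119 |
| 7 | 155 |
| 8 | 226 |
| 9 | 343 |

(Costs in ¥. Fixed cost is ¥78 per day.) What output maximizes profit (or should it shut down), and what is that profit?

Tabulate TR − TC: Q=0: -78; Q=1: -137; Q=2: -161; Q=3: -158; Q=4: -149; Q=5: -140; Q=6: -131; Q=7: -156; Q=8: -216; Q=9: -322.
Profit is highest at Q = 0. Equivalently, the lowest AVC in the table is 119/6 ≈ ¥19.83 at Q = 6, and P = ¥11 falls below it — price never covers variable cost, so the firm shuts down and loses only its fixed cost.

Q = 0 (shut down); profit = -¥78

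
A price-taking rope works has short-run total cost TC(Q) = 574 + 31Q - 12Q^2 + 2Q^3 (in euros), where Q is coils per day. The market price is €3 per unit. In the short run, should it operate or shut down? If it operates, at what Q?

From TC, MC = TC'(Q) = 31 - 24Q + 6Q^2 and AVC = VC/Q = 31 - 12Q + 2Q^2.
AVC is minimized where dAVC/dQ = -12 + 4Q = 0, at Q = 3; min AVC = 31 - 12·3 + 2·3^2 = €13.
With P < min AVC (€3 < €13), every unit sold adds to the loss.
Shutting down limits the loss to fixed cost, €574.

Shut down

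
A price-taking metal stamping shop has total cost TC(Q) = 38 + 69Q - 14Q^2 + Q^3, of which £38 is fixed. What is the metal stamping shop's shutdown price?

Short-run supply begins at min AVC. From VC = 69Q - 14Q^2 + Q^3, AVC = 69 - 14Q + Q^2.
At the minimum of AVC, MC = AVC. MC = 69 - 28Q + 3Q^2; setting MC = AVC gives 2Q^2 - 14Q = 0, so Q = 7. min AVC = 20.
For P < £20 the firm produces nothing.

£20 per unit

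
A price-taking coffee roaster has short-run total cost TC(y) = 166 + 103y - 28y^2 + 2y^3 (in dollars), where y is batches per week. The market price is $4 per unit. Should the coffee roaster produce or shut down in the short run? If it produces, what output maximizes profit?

Shut down

Strip out fixed cost: VC = 103y - 28y^2 + 2y^3. Then AVC = 103 - 28y + 2y^2 and MC = 103 - 56y + 6y^2.
AVC hits its minimum where MC = AVC, at y = 7, giving min AVC = 103 - 28·7 + 2·7^2 = $5.
P = $4 lies below min AVC = $5; no output level covers variable cost.
The firm minimizes its loss by shutting down and losing only its fixed cost of $166.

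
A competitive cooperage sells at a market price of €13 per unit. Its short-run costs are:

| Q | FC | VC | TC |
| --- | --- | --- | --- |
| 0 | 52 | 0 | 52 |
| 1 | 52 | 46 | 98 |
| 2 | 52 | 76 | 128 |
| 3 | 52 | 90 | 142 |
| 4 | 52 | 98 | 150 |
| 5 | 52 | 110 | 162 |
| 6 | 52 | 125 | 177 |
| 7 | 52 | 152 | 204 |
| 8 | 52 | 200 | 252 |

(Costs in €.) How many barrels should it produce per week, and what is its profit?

Profit at each row (π = 13Q − TC): Q=0: -52; Q=1: -85; Q=2: -102; Q=3: -103; Q=4: -98; Q=5: -97; Q=6: -99; Q=7: -113; Q=8: -148.
Profit is highest at Q = 0. Equivalently, the lowest AVC in the table is 125/6 ≈ €20.83 at Q = 6, and P = €13 falls below it — price never covers variable cost, so the firm shuts down and loses only its fixed cost.

Q = 0 (shut down); profit = -€52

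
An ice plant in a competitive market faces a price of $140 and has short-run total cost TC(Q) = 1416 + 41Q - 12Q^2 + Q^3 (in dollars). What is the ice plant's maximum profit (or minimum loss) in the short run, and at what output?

Profit = -$206 at Q = 11

AVC = 41 - 12Q + Q^2 has its minimum $5 at Q = 6; price $140 clears that bar, so the firm operates.
MC = 41 - 24Q + 3Q^2. Setting P = MC and taking the root on the rising branch gives Q* = 11.
TR = 140·11 = 1540. TC = 1416 + 330 = 1746. Profit = 1540 − 1746 = -$206.
That loss of $206 beats the $1416 the firm would lose by shutting down; producing recovers $1210 of fixed cost.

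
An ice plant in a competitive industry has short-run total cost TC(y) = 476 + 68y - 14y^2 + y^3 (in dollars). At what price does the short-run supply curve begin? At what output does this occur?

$19 per unit, at y = 7

The shutdown price is the minimum of AVC. VC = 68y - 14y^2 + y^3, so AVC = 68 - 14y + y^2.
dAVC/dy = -14 + 2y = 0 gives y = 7. min AVC = 68 - 14·7 + 7^2 = 19.
The firm shuts down for any P below $19.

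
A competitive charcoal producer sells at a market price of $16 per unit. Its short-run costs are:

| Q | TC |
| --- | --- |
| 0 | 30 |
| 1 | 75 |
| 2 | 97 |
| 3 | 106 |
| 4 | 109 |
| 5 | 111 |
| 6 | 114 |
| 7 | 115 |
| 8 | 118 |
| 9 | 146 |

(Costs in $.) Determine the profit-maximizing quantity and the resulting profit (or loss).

Tabulate TR − TC: Q=0: -30; Q=1: -59; Q=2: -65; Q=3: -58; Q=4: -45; Q=5: -31; Q=6: -18; Q=7: -3; Q=8: 10; Q=9: -2.
Profit is maximized at Q = 8. AVC there is 88/8 = $11 ≤ P, so producing beats shutting down (which would give -$30).

Q = 8; profit = $10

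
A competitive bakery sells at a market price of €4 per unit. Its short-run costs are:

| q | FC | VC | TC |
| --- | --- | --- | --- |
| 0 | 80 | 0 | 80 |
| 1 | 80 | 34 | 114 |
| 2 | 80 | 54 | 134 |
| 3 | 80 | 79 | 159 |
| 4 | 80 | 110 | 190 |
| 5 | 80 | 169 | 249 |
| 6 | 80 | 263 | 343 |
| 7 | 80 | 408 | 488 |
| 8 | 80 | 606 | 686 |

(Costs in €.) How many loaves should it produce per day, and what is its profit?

q = 0 (shut down); profit = -€80

Compute π = P·q − TC at each output: q=0: -80; q=1: -110; q=2: -126; q=3: -147; q=4: -174; q=5: -229; q=6: -319; q=7: -460; q=8: -654.
Profit is highest at q = 0. Equivalently, the lowest AVC in the table is 79/3 ≈ €26.33 at q = 3, and P = €4 falls below it — price never covers variable cost, so the firm shuts down and loses only its fixed cost.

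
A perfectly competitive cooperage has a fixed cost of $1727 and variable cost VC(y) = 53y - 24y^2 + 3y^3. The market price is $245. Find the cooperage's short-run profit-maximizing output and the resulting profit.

Profit = -$191 at y = 8

AVC = 53 - 24y + 3y^2 has its minimum $5 at y = 4; price $245 clears that bar, so the firm operates.
MC = 53 - 48y + 9y^2. Setting P = MC and taking the root on the rising branch gives y* = 8.
TR = 245·8 = 1960. TC = 1727 + 424 = 2151. Profit = 1960 − 2151 = -$191.
By producing, the firm covers all variable cost plus $1536 of fixed cost; shutting down would lose the full $1727.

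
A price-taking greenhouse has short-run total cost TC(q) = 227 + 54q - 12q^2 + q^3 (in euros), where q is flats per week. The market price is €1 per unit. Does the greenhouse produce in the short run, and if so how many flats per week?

From TC, MC = TC'(q) = 54 - 24q + 3q^2 and AVC = VC/q = 54 - 12q + q^2.
The AVC parabola has its vertex at q = 12/2 = 6, where AVC = 54 - 12·6 + 6^2 = €18.
With P < min AVC (€1 < €18), every unit sold adds to the loss.
Best response: produce nothing and absorb the €227 fixed cost.

Shut down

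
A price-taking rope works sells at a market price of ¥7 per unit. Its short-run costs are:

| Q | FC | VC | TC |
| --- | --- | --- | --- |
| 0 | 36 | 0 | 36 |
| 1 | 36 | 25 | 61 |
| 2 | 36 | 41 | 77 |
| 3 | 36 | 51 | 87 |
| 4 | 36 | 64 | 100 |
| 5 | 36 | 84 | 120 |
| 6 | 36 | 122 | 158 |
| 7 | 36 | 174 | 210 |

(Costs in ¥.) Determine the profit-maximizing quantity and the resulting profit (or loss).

Compute π = P·Q − TC at each output: Q=0: -36; Q=1: -54; Q=2: -63; Q=3: -66; Q=4: -72; Q=5: -85; Q=6: -116; Q=7: -161.
Profit is highest at Q = 0. Equivalently, the lowest AVC in the table is 64/4 ≈ ¥16 at Q = 4, and P = ¥7 falls below it — price never covers variable cost, so the firm shuts down and loses only its fixed cost.

Q = 0 (shut down); profit = -¥36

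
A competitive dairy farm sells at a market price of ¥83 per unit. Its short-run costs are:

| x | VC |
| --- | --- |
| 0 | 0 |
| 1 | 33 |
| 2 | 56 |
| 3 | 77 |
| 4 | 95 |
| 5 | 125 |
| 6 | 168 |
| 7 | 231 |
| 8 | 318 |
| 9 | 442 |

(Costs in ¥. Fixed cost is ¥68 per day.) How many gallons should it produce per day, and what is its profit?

x = 7; profit = ¥282

Tabulate TR − TC: x=0: -68; x=1: -18; x=2: 42; x=3: 104; x=4: 169; x=5: 222; x=6: 262; x=7: 282; x=8: 278; x=9: 237.
Profit is maximized at x = 7. AVC there is 231/7 = ¥33 ≤ P, so producing beats shutting down (which would give -¥68).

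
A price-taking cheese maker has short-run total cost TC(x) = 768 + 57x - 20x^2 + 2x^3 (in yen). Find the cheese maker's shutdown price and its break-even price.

Shutdown price = min AVC. AVC = 57 - 20x + 2x^2, with vertex at x = 5 and minimum ¥7.
ATC = 768/x + 57 - 20x + 2x^2. Setting dATC/dx = −768/x^2 − 20 + 4x = 0 gives x = 8 (since 4·8^3 − 20·8^2 = 768).
min ATC = 768/8 + 57 − 20·8 + 2·8^2 = ¥121. That is the break-even price.
For ¥7 ≤ P < ¥121 the firm produces at a loss; below ¥7 it shuts down.

Shutdown price = ¥7; break-even price = ¥121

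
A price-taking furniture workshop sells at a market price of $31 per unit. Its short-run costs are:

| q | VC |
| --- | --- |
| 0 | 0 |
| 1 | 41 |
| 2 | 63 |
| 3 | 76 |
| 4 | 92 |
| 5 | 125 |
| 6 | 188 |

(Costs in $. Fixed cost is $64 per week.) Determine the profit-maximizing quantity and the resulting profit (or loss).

q = 4; profit = -$32

Compute π = P·q − TC at each output: q=0: -64; q=1: -74; q=2: -65; q=3: -47; q=4: -32; q=5: -34; q=6: -66.
Profit is maximized at q = 4. AVC there is 92/4 = $23 ≤ P, so producing beats shutting down (which would give -$64).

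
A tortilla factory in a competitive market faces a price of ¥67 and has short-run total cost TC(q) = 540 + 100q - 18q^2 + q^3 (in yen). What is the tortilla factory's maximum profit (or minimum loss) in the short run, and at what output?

Profit = -¥56 at q = 11

AVC = 100 - 18q + q^2 has its minimum ¥19 at q = 9; price ¥67 clears that bar, so the firm operates.
With MC = 100 - 36q + 3q^2, P = MC on the upward-sloping part at q* = 11.
TR = 67·11 = 737. TC = 540 + 253 = 793. Profit = 737 − 793 = -¥56.
That loss of ¥56 beats the ¥540 the firm would lose by shutting down; producing recovers ¥484 of fixed cost.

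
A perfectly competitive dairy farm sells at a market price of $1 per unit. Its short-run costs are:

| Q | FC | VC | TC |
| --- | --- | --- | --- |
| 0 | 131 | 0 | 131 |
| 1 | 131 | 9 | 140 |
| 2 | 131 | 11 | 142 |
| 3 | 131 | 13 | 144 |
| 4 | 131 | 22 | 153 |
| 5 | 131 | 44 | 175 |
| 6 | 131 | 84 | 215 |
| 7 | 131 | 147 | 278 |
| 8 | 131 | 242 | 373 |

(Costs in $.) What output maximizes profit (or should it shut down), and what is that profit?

Q = 0 (shut down); profit = -$131

Tabulate TR − TC: Q=0: -131; Q=1: -139; Q=2: -140; Q=3: -141; Q=4: -149; Q=5: -170; Q=6: -209; Q=7: -271; Q=8: -365.
Profit is highest at Q = 0. Equivalently, the lowest AVC in the table is 13/3 ≈ $4.33 at Q = 3, and P = $1 falls below it — price never covers variable cost, so the firm shuts down and loses only its fixed cost.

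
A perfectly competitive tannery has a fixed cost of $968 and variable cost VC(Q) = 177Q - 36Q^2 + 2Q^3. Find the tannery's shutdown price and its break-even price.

Shutdown price = min AVC. AVC = 177 - 36Q + 2Q^2, with vertex at Q = 9 and minimum $15.
ATC = 968/Q + 177 - 36Q + 2Q^2. Setting dATC/dQ = −968/Q^2 − 36 + 4Q = 0 gives Q = 11 (since 4·11^3 − 36·11^2 = 968).
min ATC = 968/11 + 177 − 36·11 + 2·11^2 = $111. That is the break-even price.
For $15 ≤ P < $111 the firm produces at a loss; below $15 it shuts down.

Shutdown price = $15; break-even price = $111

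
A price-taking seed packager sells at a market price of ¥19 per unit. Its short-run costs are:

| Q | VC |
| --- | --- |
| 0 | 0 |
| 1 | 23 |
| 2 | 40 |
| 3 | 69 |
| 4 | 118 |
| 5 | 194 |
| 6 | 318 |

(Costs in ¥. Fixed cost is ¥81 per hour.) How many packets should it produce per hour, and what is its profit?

Q = 0 (shut down); profit = -¥81

Tabulate TR − TC: Q=0: -81; Q=1: -85; Q=2: -83; Q=3: -93; Q=4: -123; Q=5: -180; Q=6: -285.
Profit is highest at Q = 0. Equivalently, the lowest AVC in the table is 40/2 ≈ ¥20 at Q = 2, and P = ¥19 falls below it — price never covers variable cost, so the firm shuts down and loses only its fixed cost.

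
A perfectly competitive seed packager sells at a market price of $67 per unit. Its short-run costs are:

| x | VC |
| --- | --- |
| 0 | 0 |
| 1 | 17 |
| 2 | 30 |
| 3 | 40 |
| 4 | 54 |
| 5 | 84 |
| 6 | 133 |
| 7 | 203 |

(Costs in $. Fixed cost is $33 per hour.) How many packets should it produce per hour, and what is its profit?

x = 6; profit = $236

Tabulate TR − TC: x=0: -33; x=1: 17; x=2: 71; x=3: 128; x=4: 181; x=5: 218; x=6: 236; x=7: 233.
Profit is maximized at x = 6. AVC there is 133/6 = $22.17 ≤ P, so producing beats shutting down (which would give -$33).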